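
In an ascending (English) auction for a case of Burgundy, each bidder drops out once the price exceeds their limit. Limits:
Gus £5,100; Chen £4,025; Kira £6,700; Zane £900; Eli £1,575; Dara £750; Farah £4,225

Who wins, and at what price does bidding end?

Kira wins at £5,100

Sorting limits: 6,700 (Kira) > 5,100 (Gus) > 4,225 (Farah) > 4,025 (Chen) > 1,575 (Eli) > 900 (Zane) > …
Bidding ends when Gus exits at £5,100; Kira takes it.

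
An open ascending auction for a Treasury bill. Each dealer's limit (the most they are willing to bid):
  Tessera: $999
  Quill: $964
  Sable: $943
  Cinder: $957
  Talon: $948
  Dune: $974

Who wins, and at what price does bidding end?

Limits in order: 999 (Tessera) > 974 (Dune) > 964 (Quill) > 957 (Cinder) > 948 (Talon) > 943 (Sable)
Bidding ends when Dune exits at $974; Tessera takes it.

Tessera wins at $974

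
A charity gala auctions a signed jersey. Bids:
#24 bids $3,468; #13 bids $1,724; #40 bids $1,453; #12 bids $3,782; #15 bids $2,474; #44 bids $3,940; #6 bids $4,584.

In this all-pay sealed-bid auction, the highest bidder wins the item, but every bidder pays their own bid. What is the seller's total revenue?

Total revenue: $21,425

All-pay sealed-bid auction: the highest bidder wins the item, but every bidder pays their own bid.
Bids ranked: 4,584 (#6) > 3,940 (#44) > 3,782 (#12) > 3,468 (#24) > 2,474 (#15) > 1,724 (#13) > …
Every bidder forfeits their bid regardless of winning.
Revenue = 3,468 + 1,724 + 1,453 + 3,782 + 2,474 + 3,940 + 4,584 = $21,425.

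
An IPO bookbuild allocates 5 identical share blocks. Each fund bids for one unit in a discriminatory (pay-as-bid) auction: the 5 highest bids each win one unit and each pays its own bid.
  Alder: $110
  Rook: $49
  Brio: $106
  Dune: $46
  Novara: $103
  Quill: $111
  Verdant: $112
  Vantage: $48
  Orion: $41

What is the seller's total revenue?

Total revenue: $542

Ordering the bids: 112 (Verdant), 111 (Quill), 110 (Alder), 106 (Brio), 103 (Novara), 49 (Rook), 48 (Vantage), …
The 5 highest are Verdant, Quill, Alder, Brio, Novara.
Total revenue = 112 + 111 + 110 + 106 + 103 = $542.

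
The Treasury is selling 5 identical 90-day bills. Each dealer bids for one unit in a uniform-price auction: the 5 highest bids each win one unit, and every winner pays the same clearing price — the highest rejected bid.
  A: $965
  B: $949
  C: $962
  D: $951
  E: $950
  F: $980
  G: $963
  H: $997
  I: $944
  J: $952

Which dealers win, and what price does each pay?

H, F, A, G, C; each pays $952

Bids ranked high→low: 997 (H), 980 (F), 965 (A), 963 (G), 962 (C), 952 (J), 951 (D), …
The 5 highest are H, F, A, G, C.
Highest unsuccessful bid: $952 → clearing price.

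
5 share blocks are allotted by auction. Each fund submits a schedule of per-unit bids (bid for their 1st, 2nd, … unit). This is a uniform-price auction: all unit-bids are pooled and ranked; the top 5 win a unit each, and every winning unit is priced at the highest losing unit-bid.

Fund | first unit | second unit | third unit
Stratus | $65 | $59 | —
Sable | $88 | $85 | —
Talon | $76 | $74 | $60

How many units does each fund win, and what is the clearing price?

Sable 2, Stratus 1, Talon 2; clearing price $60

Pooled unit-bids ranked (top 5): 88 (Sable-1), 85 (Sable-2), 76 (Talon-1), 74 (Talon-2), 65 (Stratus-1)
Highest rejected unit-bid = $60.
Allocation: Sable 2, Stratus 1, Talon 2.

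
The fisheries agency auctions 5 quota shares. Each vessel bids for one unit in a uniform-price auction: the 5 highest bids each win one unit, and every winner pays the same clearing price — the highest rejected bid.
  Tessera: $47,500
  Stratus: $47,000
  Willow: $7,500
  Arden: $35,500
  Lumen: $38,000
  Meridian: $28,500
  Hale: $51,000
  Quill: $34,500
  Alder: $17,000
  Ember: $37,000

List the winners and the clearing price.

Sorting: 51,000 (Hale), 47,500 (Tessera), 47,000 (Stratus), 38,000 (Lumen), 37,000 (Ember), 35,500 (Arden), 34,500 (Quill), …
Winners (5 units): Hale, Tessera, Stratus, Lumen, Ember.
First losing bid is Arden's $35,500, which sets the uniform price.

Hale, Tessera, Stratus, Lumen, Ember; each pays $35,500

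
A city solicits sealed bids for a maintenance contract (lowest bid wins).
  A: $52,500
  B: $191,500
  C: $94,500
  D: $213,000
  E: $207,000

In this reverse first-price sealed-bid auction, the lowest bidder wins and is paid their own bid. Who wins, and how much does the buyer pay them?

A is paid $52,500

Sorting bids: 52,500 (A) < 94,500 (C) < 191,500 (B) < 207,000 (E) < 213,000 (D)
A has the lowest bid and is paid exactly that: $52,500.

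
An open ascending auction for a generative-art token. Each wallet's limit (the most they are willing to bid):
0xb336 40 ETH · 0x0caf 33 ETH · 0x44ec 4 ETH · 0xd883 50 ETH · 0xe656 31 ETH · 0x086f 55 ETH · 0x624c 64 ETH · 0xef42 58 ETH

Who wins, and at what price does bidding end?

0x624c wins at 58 ETH

Sorting limits: 64 (0x624c) > 58 (0xef42) > 55 (0x086f) > 50 (0xd883) > 40 (0xb336) > 33 (0x0caf) > …
0xef42 is the last rival to drop out, at 58 ETH; 0x624c remains and wins at that price.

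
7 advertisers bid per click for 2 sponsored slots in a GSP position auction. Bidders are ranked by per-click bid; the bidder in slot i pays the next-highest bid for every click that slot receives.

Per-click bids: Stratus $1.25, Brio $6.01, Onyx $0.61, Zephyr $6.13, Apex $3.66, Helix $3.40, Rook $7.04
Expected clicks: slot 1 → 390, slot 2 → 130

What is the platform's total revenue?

Total revenue: $3172.00

Ranked by bid: $7.04 (Rook) > $6.13 (Zephyr) > $6.01 (Brio) > …
Slot 1: Rook pays $6.13 × 390 = $2390.70
Slot 2: Zephyr pays $6.01 × 130 = $781.30
Total = $3172.00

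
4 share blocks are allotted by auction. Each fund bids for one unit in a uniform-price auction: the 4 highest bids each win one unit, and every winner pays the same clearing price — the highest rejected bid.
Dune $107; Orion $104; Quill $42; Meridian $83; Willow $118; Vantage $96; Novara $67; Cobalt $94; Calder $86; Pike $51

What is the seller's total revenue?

Sorting: 118 (Willow), 107 (Dune), 104 (Orion), 96 (Vantage), 94 (Cobalt), 86 (Calder), …
Top 4: Willow, Dune, Orion, Vantage.
First losing bid is Cobalt's $94, which sets the uniform price.
Total revenue = 4 × $94 = $376.

Total revenue: $376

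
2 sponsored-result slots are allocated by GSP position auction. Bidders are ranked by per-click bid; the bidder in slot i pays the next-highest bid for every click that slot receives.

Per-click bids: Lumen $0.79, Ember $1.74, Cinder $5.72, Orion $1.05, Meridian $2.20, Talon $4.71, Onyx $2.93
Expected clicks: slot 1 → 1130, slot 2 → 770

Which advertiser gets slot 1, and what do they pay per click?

Cinder; $4.71 per click

Sorting advertisers: $5.72 (Cinder) > $4.71 (Talon) > $2.93 (Onyx) > …
Slot 1 goes to the first-ranked bidder, Cinder, who pays the next bid down: $4.71/click.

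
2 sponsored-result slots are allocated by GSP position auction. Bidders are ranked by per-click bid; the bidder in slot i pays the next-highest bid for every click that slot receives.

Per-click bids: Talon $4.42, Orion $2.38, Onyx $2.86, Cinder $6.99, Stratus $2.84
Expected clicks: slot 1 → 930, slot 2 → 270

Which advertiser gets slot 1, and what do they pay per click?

Cinder; $4.42 per click

Sorting advertisers: $6.99 (Cinder) > $4.42 (Talon) > $2.86 (Onyx) > …
Slot 1 goes to the first-ranked bidder, Cinder, who pays the next bid down: $4.42/click.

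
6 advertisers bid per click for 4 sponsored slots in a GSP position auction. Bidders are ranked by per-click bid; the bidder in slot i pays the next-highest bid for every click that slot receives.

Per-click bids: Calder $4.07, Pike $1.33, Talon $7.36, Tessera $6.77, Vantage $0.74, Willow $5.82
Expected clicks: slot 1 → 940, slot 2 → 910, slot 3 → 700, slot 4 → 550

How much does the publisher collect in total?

Total revenue: $15240.50

Ranked by bid: $7.36 (Talon) > $6.77 (Tessera) > $5.82 (Willow) > $4.07 (Calder) > $1.33 (Pike) > …
Slot 1: Talon pays $6.77 × 940 = $6363.80
Slot 2: Tessera pays $5.82 × 910 = $5296.20
Slot 3: Willow pays $4.07 × 700 = $2849.00
Slot 4: Calder pays $1.33 × 550 = $731.50
Total = $15240.50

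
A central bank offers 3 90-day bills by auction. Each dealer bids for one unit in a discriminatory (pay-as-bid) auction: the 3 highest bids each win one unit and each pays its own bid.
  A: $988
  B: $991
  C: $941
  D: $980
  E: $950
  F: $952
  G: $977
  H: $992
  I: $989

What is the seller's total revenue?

Total revenue: $2,972

Ordering the bids: 992 (H), 991 (B), 989 (I), 988 (A), 980 (D), …
Winners (3 units): H, B, I.
Total revenue = 992 + 991 + 989 = $2,972.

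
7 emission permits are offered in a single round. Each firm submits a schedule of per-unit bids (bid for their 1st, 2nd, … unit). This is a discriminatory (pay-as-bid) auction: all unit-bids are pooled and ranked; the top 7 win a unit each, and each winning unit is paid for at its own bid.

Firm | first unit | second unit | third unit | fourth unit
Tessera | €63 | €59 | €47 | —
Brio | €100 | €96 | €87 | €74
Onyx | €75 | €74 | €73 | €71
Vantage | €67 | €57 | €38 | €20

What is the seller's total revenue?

Total revenue: €579

All unit-bids, highest first — top 7: 100 (Brio-1), 96 (Brio-2), 87 (Brio-3), 75 (Onyx-1), 74 (Brio-4), 74 (Onyx-2), 73 (Onyx-3)
Next rejected bid: €71 (not a price — pay-as-bid).
Each winning unit pays its own bid.
Revenue = 100 + 96 + 87 + 75 + 74 + 74 + 73 = €579.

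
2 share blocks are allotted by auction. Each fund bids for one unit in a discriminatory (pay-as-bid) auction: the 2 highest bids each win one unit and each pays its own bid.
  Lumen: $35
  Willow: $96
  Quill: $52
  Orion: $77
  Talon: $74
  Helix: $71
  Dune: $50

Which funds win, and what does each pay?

Ordering the bids: 96 (Willow), 77 (Orion), 74 (Talon), 71 (Helix), …
The 2 highest are Willow, Orion.
Each winner pays its own bid: Willow $96, Orion $77.

Willow $96, Orion $77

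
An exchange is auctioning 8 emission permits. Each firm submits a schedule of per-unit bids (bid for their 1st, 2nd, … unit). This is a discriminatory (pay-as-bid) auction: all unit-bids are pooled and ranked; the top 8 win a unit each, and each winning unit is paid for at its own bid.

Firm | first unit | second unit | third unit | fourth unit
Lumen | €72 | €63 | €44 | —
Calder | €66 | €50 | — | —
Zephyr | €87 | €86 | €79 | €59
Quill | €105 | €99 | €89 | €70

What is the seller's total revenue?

Total revenue: €687

Merging the schedules and taking the best 8: 105 (Quill-1), 99 (Quill-2), 89 (Quill-3), 87 (Zephyr-1), 86 (Zephyr-2), 79 (Zephyr-3), 72 (Lumen-1), 70 (Quill-4)
Next rejected bid: €66 (not a price — pay-as-bid).
Each winning unit pays its own bid.
Revenue = 105 + 99 + 89 + 87 + 86 + 79 + 72 + 70 = €687.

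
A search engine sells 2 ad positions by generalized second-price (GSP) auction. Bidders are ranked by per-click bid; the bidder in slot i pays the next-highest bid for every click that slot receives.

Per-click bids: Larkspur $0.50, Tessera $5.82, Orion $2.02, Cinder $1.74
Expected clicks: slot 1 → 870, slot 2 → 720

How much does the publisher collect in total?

Per-click bids in order: $5.82 (Tessera) > $2.02 (Orion) > $1.74 (Cinder) > …
Slot 1: Tessera pays $2.02 × 870 = $1757.40
Slot 2: Orion pays $1.74 × 720 = $1252.80
Total = $3010.20

Total revenue: $3010.20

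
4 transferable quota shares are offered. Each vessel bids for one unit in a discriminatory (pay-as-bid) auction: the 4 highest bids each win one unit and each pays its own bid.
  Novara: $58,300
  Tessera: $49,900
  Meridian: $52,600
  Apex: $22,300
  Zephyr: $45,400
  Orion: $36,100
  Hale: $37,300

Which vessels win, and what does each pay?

Bids ranked high→low: 58,300 (Novara), 52,600 (Meridian), 49,900 (Tessera), 45,400 (Zephyr), 37,300 (Hale), 36,100 (Orion), …
Winners (4 units): Novara, Meridian, Tessera, Zephyr.
Each winner pays its own bid: Novara $58,300, Meridian $52,600, Tessera $49,900, Zephyr $45,400.

Novara $58,300, Meridian $52,600, Tessera $49,900, Zephyr $45,400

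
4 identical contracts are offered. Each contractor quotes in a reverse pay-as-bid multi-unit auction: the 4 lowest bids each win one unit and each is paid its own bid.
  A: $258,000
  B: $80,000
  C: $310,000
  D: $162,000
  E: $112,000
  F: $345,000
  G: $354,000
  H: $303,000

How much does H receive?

H is paid $0

Sorting: 80,000 (B), 112,000 (E), 162,000 (D), 258,000 (A), 303,000 (H), 310,000 (C), …
The 4 lowest are B, E, D, A.
H does not win → $0.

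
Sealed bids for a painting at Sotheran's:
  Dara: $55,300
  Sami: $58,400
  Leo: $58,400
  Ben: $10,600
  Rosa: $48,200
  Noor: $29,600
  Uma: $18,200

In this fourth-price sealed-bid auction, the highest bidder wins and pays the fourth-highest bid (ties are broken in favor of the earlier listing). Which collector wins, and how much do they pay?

Sami pays $48,200

Sorting bids: 58,400 (Sami) > 58,400 (Leo) > 55,300 (Dara) > 48,200 (Rosa) > 29,600 (Noor) > 18,200 (Uma) > …
Tie at $58,400 → Sami wins by tie-break.
Sami wins; payment is bid #4 in the ranking = $48,200.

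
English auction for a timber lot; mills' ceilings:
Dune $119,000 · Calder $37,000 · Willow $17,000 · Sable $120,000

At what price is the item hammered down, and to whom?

Rule: the price rises until one bidder remains; the winner pays the price at which the last rival dropped out.
Limits ranked: 120,000 (Sable) > 119,000 (Dune) > 37,000 (Calder) > 17,000 (Willow)
Dune is the last rival to drop out, at $119,000; Sable remains and wins at that price.

Sable wins at $119,000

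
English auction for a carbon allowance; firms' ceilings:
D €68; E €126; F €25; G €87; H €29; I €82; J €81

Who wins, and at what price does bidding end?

E wins at €87

Open ascending-bid auction: the price rises until one bidder remains; the winner pays the price at which the last rival dropped out.
Sorting limits: 126 (E) > 87 (G) > 82 (I) > 81 (J) > 68 (D) > 29 (H) > …
Once the price passes €87, only E is left; the hammer falls at G's limit of €87.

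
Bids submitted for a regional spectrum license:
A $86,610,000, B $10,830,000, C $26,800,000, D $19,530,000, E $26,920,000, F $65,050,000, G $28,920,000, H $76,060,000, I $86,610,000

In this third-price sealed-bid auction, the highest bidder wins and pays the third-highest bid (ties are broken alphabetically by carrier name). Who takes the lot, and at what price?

Bids ranked: 86,610,000 (A) > 86,610,000 (I) > 76,060,000 (H) > 65,050,000 (F) > 28,920,000 (G) > 26,920,000 (E) > …
A and I tie at $86,610,000; tie-break gives it to A.
A is highest; pays the third-highest bid, $76,060,000.

A pays $76,060,000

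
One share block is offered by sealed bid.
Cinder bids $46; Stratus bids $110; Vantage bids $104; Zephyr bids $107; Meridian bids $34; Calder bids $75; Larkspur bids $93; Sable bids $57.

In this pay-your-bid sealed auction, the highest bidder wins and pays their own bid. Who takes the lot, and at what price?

Stratus pays $110

Pay-your-bid sealed auction: the highest bidder wins and pays their own bid.
Bids ranked: 110 (Stratus) > 107 (Zephyr) > 104 (Vantage) > 93 (Larkspur) > 75 (Calder) > 57 (Sable) > …
Stratus is highest → pays own bid, $110.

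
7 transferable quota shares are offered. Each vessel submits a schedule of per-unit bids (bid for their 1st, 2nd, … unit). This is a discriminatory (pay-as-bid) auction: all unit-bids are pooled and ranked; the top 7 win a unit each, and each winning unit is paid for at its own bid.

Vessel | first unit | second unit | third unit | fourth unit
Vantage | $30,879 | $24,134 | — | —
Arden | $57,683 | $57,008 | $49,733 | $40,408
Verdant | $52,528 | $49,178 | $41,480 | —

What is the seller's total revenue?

Pooled unit-bids ranked (top 7): 57,683 (Arden-1), 57,008 (Arden-2), 52,528 (Verdant-1), 49,733 (Arden-3), 49,178 (Verdant-2), 41,480 (Verdant-3), 40,408 (Arden-4)
Next rejected bid: $30,879 (not a price — pay-as-bid).
Each winning unit pays its own bid.
Revenue = 57,683 + 57,008 + 52,528 + 49,733 + 49,178 + 41,480 + 40,408 = $348,018.

Total revenue: $348,018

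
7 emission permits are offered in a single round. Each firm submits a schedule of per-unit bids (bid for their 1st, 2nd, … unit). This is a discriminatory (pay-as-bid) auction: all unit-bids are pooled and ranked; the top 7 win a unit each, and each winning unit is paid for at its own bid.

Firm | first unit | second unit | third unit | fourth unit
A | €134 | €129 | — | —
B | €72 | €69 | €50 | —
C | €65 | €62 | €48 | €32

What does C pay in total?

C pays €127

Pooled unit-bids ranked (top 7): 134 (A-1), 129 (A-2), 72 (B-1), 69 (B-2), 65 (C-1), 62 (C-2), 50 (B-3)
Next rejected bid: €48 (not a price — pay-as-bid).
C's winning unit-bids: 65 + 62 = €127.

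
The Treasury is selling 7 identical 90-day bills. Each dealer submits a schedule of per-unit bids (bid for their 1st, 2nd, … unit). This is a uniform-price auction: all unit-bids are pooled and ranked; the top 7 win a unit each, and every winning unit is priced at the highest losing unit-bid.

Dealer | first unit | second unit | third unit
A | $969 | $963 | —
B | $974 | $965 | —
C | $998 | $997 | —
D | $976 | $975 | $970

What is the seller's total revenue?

Merging the schedules and taking the best 7: 998 (C-1), 997 (C-2), 976 (D-1), 975 (D-2), 974 (B-1), 970 (D-3), 969 (A-1)
Highest rejected unit-bid = $965.
Allocation: A 1, B 1, C 2, D 3. Every unit priced at $965.
Revenue = 7 × 965 = $6,755.

Total revenue: $6,755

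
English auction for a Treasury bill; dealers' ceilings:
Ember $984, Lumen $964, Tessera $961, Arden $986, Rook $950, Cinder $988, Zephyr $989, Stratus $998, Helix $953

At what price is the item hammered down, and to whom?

Stratus wins at $989

Limits ranked: 998 (Stratus) > 989 (Zephyr) > 988 (Cinder) > 986 (Arden) > 984 (Ember) > 964 (Lumen) > …
Zephyr is the last rival to drop out, at $989; Stratus remains and wins at that price.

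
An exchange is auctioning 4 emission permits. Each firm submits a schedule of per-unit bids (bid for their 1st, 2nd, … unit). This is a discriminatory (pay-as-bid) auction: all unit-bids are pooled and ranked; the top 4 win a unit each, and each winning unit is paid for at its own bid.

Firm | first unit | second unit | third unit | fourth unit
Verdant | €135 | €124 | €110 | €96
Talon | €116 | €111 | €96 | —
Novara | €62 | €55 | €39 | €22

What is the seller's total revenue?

Total revenue: €486

All unit-bids, highest first — top 4: 135 (Verdant-1), 124 (Verdant-2), 116 (Talon-1), 111 (Talon-2)
Next rejected bid: €110 (not a price — pay-as-bid).
Each winning unit pays its own bid.
Revenue = 135 + 124 + 116 + 111 = €486.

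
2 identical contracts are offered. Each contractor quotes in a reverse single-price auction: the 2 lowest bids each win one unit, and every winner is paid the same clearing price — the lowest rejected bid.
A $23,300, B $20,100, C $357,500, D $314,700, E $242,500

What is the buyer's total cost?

Total cost: $485,000

Sorting: 20,100 (B), 23,300 (A), 242,500 (E), 314,700 (D), …
The 2 lowest are B, A.
Clearing price = lowest rejected bid = $242,500.
Total cost = 2 × $242,500 = $485,000.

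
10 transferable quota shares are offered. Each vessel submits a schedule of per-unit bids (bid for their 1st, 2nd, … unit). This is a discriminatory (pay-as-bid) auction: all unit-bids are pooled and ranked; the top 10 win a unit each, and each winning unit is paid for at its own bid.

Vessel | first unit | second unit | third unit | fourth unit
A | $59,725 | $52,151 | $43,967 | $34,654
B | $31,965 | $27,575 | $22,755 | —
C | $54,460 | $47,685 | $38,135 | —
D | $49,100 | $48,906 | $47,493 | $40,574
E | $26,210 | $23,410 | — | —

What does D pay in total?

D pays $186,073

Pooled unit-bids ranked (top 10): 59,725 (A-1), 54,460 (C-1), 52,151 (A-2), 49,100 (D-1), 48,906 (D-2), 47,685 (C-2), 47,493 (D-3), 43,967 (A-3), 40,574 (D-4), 38,135 (C-3)
Next rejected bid: $34,654 (not a price — pay-as-bid).
D's winning unit-bids: 49,100 + 48,906 + 47,493 + 40,574 = $186,073.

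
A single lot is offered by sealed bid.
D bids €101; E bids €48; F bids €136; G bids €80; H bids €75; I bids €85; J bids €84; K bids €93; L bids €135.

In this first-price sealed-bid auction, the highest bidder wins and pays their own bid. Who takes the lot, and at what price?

F pays €136

Bids ranked: 136 (F) > 135 (L) > 101 (D) > 93 (K) > 85 (I) > 84 (J) > …
F is highest → pays own bid, €136.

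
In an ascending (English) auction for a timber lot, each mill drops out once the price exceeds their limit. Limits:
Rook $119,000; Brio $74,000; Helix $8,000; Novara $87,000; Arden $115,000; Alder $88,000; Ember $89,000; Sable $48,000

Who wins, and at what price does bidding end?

Ascending (English) auction: the price rises until one bidder remains; the winner pays the price at which the last rival dropped out.
Limits ranked: 119,000 (Rook) > 115,000 (Arden) > 89,000 (Ember) > 88,000 (Alder) > 87,000 (Novara) > 74,000 (Brio) > …
Once the price passes $115,000, only Rook is left; the hammer falls at Arden's limit of $115,000.

Rook wins at $115,000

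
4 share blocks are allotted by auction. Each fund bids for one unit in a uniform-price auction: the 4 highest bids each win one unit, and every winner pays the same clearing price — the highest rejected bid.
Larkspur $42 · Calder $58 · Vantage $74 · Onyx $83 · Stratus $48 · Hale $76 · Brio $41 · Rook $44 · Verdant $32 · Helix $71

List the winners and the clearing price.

Sorting: 83 (Onyx), 76 (Hale), 74 (Vantage), 71 (Helix), 58 (Calder), 48 (Stratus), …
Top 4: Onyx, Hale, Vantage, Helix.
Highest unsuccessful bid: $58 → clearing price.

Onyx, Hale, Vantage, Helix; each pays $58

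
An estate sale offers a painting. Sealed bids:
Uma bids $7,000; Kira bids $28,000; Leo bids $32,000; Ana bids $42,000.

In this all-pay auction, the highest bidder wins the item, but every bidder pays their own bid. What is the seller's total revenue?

Total revenue: $109,000

Rule: the highest bidder wins the item, but every bidder pays their own bid.
Sorting bids: 42,000 (Ana) > 32,000 (Leo) > 28,000 (Kira) > 7,000 (Uma)
Every bidder forfeits their bid regardless of winning.
Revenue = 7,000 + 28,000 + 32,000 + 42,000 = $109,000.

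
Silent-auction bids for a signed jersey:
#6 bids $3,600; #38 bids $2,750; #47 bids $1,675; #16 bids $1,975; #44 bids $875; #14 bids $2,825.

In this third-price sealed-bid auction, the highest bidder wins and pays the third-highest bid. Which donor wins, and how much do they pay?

#6 pays $2,750

Third-price sealed-bid auction: the highest bidder wins and pays the third-highest bid.
Bids ranked: 3,600 (#6) > 2,825 (#14) > 2,750 (#38) > 1,975 (#16) > 1,675 (#47) > 875 (#44)
#6 is highest; pays the third-highest bid, $2,750.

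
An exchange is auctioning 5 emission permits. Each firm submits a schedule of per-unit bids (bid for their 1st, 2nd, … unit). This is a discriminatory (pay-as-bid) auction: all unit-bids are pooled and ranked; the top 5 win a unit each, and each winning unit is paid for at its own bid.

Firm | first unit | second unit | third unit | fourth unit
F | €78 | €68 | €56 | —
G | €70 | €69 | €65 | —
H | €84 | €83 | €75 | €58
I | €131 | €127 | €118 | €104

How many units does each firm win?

H 1, I 4

Pooled unit-bids ranked (top 5): 131 (I-1), 127 (I-2), 118 (I-3), 104 (I-4), 84 (H-1)
Next rejected bid: €83 (not a price — pay-as-bid).
Allocation: H 1, I 4.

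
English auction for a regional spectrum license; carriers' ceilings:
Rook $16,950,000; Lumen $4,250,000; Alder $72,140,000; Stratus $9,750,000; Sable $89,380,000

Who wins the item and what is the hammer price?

Limits in order: 89,380,000 (Sable) > 72,140,000 (Alder) > 16,950,000 (Rook) > 9,750,000 (Stratus) > 4,250,000 (Lumen)
Alder is the last rival to drop out, at $72,140,000; Sable remains and wins at that price.

Sable wins at $72,140,000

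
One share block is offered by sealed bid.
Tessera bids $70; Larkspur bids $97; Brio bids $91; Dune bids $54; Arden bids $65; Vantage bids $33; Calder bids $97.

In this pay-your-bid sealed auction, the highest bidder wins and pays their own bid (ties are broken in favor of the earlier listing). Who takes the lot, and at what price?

Bids ranked: 97 (Larkspur) > 97 (Calder) > 91 (Brio) > 70 (Tessera) > 65 (Arden) > 54 (Dune) > …
Tie at $97 → Larkspur wins by tie-break.
Larkspur is highest → pays own bid, $97.

Larkspur pays $97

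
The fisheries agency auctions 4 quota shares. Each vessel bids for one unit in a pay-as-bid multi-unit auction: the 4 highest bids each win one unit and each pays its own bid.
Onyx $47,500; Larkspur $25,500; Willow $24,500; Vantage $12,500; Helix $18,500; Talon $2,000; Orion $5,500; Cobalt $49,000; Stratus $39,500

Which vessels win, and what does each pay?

Cobalt $49,000, Onyx $47,500, Stratus $39,500, Larkspur $25,500

Ordering the bids: 49,000 (Cobalt), 47,500 (Onyx), 39,500 (Stratus), 25,500 (Larkspur), 24,500 (Willow), 18,500 (Helix), …
The 4 highest are Cobalt, Onyx, Stratus, Larkspur.
Each winner pays its own bid: Cobalt $49,000, Onyx $47,500, Stratus $39,500, Larkspur $25,500.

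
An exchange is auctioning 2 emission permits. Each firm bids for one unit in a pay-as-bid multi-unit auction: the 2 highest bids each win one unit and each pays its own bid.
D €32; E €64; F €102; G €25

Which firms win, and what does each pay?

F €102, E €64

Ordering the bids: 102 (F), 64 (E), 32 (D), 25 (G)
Winners (2 units): F, E.
Each winner pays its own bid: F €102, E €64.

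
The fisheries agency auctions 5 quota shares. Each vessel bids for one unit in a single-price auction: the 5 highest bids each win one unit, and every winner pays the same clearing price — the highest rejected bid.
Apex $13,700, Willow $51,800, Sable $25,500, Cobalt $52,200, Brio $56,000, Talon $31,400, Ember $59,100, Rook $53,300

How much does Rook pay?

Sorting: 59,100 (Ember), 56,000 (Brio), 53,300 (Rook), 52,200 (Cobalt), 51,800 (Willow), 31,400 (Talon), 25,500 (Sable), …
Top 5: Ember, Brio, Rook, Cobalt, Willow.
Highest unsuccessful bid: $31,400 → clearing price.
Rook wins → pays $31,400.

Rook pays $31,400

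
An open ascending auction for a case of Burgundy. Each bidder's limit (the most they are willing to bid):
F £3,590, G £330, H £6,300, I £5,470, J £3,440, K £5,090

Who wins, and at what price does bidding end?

Rule: the price rises until one bidder remains; the winner pays the price at which the last rival dropped out.
Limits in order: 6,300 (H) > 5,470 (I) > 5,090 (K) > 3,590 (F) > 3,440 (J) > 330 (G)
Once the price passes £5,470, only H is left; the hammer falls at I's limit of £5,470.

H wins at £5,470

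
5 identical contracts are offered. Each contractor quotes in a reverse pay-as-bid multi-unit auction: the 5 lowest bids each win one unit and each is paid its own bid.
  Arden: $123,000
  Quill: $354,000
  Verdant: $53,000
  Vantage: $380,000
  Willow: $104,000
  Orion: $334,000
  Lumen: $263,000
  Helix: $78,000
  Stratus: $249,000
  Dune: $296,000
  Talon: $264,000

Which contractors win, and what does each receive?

Verdant $53,000, Helix $78,000, Willow $104,000, Arden $123,000, Stratus $249,000

Ordering the bids: 53,000 (Verdant), 78,000 (Helix), 104,000 (Willow), 123,000 (Arden), 249,000 (Stratus), 263,000 (Lumen), 264,000 (Talon), …
The 5 lowest are Verdant, Helix, Willow, Arden, Stratus.
Each winner is paid its own bid: Verdant $53,000, Helix $78,000, Willow $104,000, Arden $123,000, Stratus $249,000.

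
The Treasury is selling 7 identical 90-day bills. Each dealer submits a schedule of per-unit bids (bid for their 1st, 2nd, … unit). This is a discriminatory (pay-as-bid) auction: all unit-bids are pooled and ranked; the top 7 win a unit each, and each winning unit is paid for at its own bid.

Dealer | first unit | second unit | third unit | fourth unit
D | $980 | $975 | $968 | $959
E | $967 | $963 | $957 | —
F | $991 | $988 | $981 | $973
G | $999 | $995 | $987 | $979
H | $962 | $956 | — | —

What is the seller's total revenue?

Pooled unit-bids ranked (top 7): 999 (G-1), 995 (G-2), 991 (F-1), 988 (F-2), 987 (G-3), 981 (F-3), 980 (D-1)
Next rejected bid: $979 (not a price — pay-as-bid).
Each winning unit pays its own bid.
Revenue = 999 + 995 + 991 + 988 + 987 + 981 + 980 = $6,921.

Total revenue: $6,921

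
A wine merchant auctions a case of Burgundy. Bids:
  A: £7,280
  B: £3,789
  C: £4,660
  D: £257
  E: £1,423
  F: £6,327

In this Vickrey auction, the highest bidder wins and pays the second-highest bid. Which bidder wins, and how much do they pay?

Bids ranked: 7,280 (A) > 6,327 (F) > 4,660 (C) > 3,789 (B) > 1,423 (E) > 257 (D)
A wins with the highest bid; price is set by the runner-up at £6,327.

A pays £6,327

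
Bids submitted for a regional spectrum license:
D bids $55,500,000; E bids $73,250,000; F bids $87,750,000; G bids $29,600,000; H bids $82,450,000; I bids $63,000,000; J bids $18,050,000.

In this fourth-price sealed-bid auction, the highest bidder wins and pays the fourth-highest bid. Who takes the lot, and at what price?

Rule: the highest bidder wins and pays the fourth-highest bid.
Bids ranked: 87,750,000 (F) > 82,450,000 (H) > 73,250,000 (E) > 63,000,000 (I) > 55,500,000 (D) > 29,600,000 (G) > …
F is highest; pays the fourth-highest bid, $63,000,000.

F pays $63,000,000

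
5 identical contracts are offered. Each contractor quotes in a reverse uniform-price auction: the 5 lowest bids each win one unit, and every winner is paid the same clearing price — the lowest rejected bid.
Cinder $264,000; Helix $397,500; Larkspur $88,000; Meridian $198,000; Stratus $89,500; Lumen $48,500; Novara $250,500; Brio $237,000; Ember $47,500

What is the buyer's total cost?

Total cost: $1,185,000

Ordering the bids: 47,500 (Ember), 48,500 (Lumen), 88,000 (Larkspur), 89,500 (Stratus), 198,000 (Meridian), 237,000 (Brio), 250,500 (Novara), …
Lowest 5: Ember, Lumen, Larkspur, Stratus, Meridian.
First losing bid is Brio's $237,000, which sets the uniform price.
Total cost = 5 × $237,000 = $1,185,000.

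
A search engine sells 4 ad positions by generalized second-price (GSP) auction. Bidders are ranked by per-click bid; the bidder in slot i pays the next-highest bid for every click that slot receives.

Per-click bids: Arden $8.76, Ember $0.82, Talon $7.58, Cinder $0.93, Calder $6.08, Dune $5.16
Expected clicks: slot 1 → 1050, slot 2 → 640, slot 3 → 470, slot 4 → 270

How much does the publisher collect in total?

Total revenue: $14526.50

Sorting advertisers: $8.76 (Arden) > $7.58 (Talon) > $6.08 (Calder) > $5.16 (Dune) > $0.93 (Cinder) > …
Slot 1: Arden pays $7.58 × 1050 = $7959.00
Slot 2: Talon pays $6.08 × 640 = $3891.20
Slot 3: Calder pays $5.16 × 470 = $2425.20
Slot 4: Dune pays $0.93 × 270 = $251.10
Total = $14526.50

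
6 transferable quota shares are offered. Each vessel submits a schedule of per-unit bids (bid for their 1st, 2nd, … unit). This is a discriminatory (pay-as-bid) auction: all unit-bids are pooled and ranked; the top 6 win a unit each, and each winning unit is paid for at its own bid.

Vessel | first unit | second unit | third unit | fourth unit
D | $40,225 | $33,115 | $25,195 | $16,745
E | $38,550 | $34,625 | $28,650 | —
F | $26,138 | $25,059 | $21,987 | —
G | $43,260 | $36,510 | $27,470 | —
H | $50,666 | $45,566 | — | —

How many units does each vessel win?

D 1, E 1, G 2, H 2

Merging the schedules and taking the best 6: 50,666 (H-1), 45,566 (H-2), 43,260 (G-1), 40,225 (D-1), 38,550 (E-1), 36,510 (G-2)
Next rejected bid: $34,625 (not a price — pay-as-bid).
Allocation: D 1, E 1, G 2, H 2.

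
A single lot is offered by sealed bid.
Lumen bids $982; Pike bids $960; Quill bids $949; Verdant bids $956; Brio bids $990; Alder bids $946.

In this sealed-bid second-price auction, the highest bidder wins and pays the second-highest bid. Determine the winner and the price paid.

Rule: the highest bidder wins and pays the second-highest bid.
Bids ranked: 990 (Brio) > 982 (Lumen) > 960 (Pike) > 956 (Verdant) > 949 (Quill) > 946 (Alder)
Brio is highest; pays the second-highest bid, $982.

Brio pays $982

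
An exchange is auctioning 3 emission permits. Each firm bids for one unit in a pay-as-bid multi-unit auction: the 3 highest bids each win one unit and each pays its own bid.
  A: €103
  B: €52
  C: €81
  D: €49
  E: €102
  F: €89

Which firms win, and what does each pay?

A €103, E €102, F €89

Bids ranked high→low: 103 (A), 102 (E), 89 (F), 81 (C), 52 (B), …
The 3 highest are A, E, F.
Each winner pays its own bid: A €103, E €102, F €89.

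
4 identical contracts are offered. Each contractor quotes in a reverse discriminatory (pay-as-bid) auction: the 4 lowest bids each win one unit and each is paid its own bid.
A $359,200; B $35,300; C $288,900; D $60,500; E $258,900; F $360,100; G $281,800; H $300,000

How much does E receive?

Sorting: 35,300 (B), 60,500 (D), 258,900 (E), 281,800 (G), 288,900 (C), 300,000 (H), …
The 4 lowest are B, D, E, G.
E wins → own bid $258,900.

E is paid $258,900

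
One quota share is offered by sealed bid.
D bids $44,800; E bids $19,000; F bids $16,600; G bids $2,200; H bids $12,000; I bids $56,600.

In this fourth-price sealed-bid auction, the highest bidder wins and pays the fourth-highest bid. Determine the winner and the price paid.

I pays $16,600

Fourth-price sealed-bid auction: the highest bidder wins and pays the fourth-highest bid.
Sorting bids: 56,600 (I) > 44,800 (D) > 19,000 (E) > 16,600 (F) > 12,000 (H) > 2,200 (G)
I wins; payment is bid #4 in the ranking = $16,600.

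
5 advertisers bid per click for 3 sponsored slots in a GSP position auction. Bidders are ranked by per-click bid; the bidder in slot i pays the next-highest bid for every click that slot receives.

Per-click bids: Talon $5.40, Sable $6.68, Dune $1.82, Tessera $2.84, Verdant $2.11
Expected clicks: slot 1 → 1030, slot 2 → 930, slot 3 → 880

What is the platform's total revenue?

Total revenue: $10060.00

Sorting advertisers: $6.68 (Sable) > $5.40 (Talon) > $2.84 (Tessera) > $2.11 (Verdant) > …
Slot 1: Sable pays $5.40 × 1030 = $5562.00
Slot 2: Talon pays $2.84 × 930 = $2641.20
Slot 3: Tessera pays $2.11 × 880 = $1856.80
Total = $10060.00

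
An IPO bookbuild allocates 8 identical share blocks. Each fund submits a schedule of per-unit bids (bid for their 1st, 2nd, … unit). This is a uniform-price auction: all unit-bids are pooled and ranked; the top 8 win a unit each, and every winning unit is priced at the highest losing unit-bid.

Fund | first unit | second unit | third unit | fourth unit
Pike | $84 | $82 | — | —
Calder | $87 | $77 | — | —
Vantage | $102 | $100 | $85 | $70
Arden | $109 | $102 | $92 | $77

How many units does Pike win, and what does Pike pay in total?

Pike: 1 unit, pays $82

Merging the schedules and taking the best 8: 109 (Arden-1), 102 (Vantage-1), 102 (Arden-2), 100 (Vantage-2), 92 (Arden-3), 87 (Calder-1), 85 (Vantage-3), 84 (Pike-1)
The (k+1)-th unit-bid is $82.
Pike wins 1 unit(s) at $82 each.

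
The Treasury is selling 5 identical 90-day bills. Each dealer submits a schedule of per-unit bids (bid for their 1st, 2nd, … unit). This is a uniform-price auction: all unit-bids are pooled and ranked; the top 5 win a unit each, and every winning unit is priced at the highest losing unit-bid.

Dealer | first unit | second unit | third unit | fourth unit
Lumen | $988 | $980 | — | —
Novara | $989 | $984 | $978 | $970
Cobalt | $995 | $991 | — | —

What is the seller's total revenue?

Total revenue: $4,900

Pooled unit-bids ranked (top 5): 995 (Cobalt-1), 991 (Cobalt-2), 989 (Novara-1), 988 (Lumen-1), 984 (Novara-2)
Highest rejected unit-bid = $980.
Allocation: Cobalt 2, Lumen 1, Novara 2. Every unit priced at $980.
Revenue = 5 × 980 = $4,900.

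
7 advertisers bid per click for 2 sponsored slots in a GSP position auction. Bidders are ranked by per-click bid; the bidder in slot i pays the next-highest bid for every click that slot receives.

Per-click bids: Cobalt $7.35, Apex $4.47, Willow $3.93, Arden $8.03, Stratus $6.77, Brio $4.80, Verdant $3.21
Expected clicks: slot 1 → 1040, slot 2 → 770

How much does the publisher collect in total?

Per-click bids in order: $8.03 (Arden) > $7.35 (Cobalt) > $6.77 (Stratus) > …
Slot 1: Arden pays $7.35 × 1040 = $7644.00
Slot 2: Cobalt pays $6.77 × 770 = $5212.90
Total = $12856.90

Total revenue: $12856.90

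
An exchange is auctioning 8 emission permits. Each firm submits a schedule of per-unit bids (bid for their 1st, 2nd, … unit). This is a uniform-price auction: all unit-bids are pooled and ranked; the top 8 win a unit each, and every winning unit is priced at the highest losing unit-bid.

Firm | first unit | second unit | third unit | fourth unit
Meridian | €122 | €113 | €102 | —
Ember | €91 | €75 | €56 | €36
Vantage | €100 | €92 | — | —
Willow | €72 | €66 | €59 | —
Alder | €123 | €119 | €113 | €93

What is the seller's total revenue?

Merging the schedules and taking the best 8: 123 (Alder-1), 122 (Meridian-1), 119 (Alder-2), 113 (Meridian-2), 113 (Alder-3), 102 (Meridian-3), 100 (Vantage-1), 93 (Alder-4)
The (k+1)-th unit-bid is €92.
Allocation: Alder 4, Meridian 3, Vantage 1. Every unit priced at €92.
Revenue = 8 × 92 = €736.

Total revenue: €736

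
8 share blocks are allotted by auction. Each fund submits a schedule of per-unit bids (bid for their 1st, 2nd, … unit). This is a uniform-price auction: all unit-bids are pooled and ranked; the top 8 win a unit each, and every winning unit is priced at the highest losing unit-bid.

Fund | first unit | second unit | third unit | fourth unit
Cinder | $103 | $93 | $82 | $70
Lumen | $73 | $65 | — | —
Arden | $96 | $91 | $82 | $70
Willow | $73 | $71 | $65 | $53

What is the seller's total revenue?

Merging the schedules and taking the best 8: 103 (Cinder-1), 96 (Arden-1), 93 (Cinder-2), 91 (Arden-2), 82 (Cinder-3), 82 (Arden-3), 73 (Lumen-1), 73 (Willow-1)
First bid not allocated: $71.
Allocation: Arden 3, Cinder 3, Lumen 1, Willow 1. Every unit priced at $71.
Revenue = 8 × 71 = $568.

Total revenue: $568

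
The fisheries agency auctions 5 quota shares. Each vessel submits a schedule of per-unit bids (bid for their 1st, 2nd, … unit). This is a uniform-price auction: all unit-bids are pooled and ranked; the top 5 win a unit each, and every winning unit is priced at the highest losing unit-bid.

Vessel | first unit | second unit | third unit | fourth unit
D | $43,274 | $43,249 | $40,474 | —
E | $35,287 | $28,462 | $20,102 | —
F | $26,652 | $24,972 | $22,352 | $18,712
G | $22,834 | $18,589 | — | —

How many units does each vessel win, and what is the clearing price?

D 3, E 2; clearing price $26,652

All unit-bids, highest first — top 5: 43,274 (D-1), 43,249 (D-2), 40,474 (D-3), 35,287 (E-1), 28,462 (E-2)
First bid not allocated: $26,652.
Allocation: D 3, E 2.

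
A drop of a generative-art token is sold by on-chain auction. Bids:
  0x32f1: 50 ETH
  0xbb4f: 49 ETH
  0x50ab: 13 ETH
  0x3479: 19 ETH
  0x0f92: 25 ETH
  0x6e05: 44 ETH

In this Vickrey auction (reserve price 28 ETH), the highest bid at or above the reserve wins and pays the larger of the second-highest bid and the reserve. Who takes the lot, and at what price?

0x32f1 pays 49 ETH

Bids in order: 50 (0x32f1) > 49 (0xbb4f) > 44 (0x6e05) > 25 (0x0f92) > 19 (0x3479) > 13 (0x50ab)
0x32f1 has the top bid at or above the reserve (50 ETH).
Second-highest bid 49 ETH exceeds the reserve 28 ETH → payment 49 ETH.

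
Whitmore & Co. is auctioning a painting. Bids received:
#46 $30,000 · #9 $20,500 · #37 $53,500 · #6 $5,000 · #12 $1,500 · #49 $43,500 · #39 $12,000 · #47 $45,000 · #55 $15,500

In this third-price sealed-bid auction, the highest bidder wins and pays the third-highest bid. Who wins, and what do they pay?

#37 pays $43,500

Bids ranked: 53,500 (#37) > 45,000 (#47) > 43,500 (#49) > 30,000 (#46) > 20,500 (#9) > 15,500 (#55) > …
#37 is highest; pays the third-highest bid, $43,500.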